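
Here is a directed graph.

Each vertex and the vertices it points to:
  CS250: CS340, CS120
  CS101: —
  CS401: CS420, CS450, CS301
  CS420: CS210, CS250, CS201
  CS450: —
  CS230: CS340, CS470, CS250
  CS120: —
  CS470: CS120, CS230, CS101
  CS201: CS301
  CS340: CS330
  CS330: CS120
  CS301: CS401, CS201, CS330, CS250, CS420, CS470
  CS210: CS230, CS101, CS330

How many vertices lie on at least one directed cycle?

6

A vertex is on a directed cycle iff it belongs to a strongly connected component of size ≥ 2 (or has a self-loop).
The vertices on cycles are {CS201, CS230, CS301, CS401, CS420, CS470} — 6 in total.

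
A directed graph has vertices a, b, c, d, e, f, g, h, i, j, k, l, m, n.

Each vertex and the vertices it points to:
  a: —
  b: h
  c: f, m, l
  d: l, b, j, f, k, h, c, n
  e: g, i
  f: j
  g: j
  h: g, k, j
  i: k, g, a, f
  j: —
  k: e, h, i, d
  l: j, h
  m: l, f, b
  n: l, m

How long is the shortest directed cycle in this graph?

For each vertex v, BFS finds the shortest path from v back to v.
The shortest such closed walk is k → i → k, length 2.

2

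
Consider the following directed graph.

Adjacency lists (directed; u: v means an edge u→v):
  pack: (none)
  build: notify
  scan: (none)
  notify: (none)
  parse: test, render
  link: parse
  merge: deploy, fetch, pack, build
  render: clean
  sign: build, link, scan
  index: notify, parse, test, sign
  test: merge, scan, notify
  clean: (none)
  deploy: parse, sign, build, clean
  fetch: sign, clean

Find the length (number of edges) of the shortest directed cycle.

4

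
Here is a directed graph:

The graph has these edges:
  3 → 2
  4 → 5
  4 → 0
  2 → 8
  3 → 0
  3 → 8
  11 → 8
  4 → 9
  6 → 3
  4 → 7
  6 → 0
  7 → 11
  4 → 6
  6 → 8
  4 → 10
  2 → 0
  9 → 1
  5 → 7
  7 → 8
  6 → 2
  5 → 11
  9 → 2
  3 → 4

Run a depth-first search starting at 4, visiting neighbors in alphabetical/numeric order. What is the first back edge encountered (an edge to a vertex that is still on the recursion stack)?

DFS from 4 (visiting neighbors in alphabetical/numeric order); mark gray on enter, black on exit:
4 gray
  0 gray
  0 black
  5 gray
    7 gray
      8 gray
      8 black
      11 gray
        11→8: 8 black — skip
      11 black
    7 black
    5→11: 11 black — skip
  5 black
  6 gray
    6→0: 0 black — skip
    2 gray
      2→0: 0 black — skip
      2→8: 8 black — skip
    2 black
    3 gray
      3→0: 0 black — skip
      3→2: 2 black — skip
      3→4: 4 is gray → back edge
First back edge: 3 → 4.

3→4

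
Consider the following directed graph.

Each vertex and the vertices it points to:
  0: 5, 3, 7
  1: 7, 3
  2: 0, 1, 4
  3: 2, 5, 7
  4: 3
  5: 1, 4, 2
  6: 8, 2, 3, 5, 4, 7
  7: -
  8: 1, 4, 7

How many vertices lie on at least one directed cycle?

6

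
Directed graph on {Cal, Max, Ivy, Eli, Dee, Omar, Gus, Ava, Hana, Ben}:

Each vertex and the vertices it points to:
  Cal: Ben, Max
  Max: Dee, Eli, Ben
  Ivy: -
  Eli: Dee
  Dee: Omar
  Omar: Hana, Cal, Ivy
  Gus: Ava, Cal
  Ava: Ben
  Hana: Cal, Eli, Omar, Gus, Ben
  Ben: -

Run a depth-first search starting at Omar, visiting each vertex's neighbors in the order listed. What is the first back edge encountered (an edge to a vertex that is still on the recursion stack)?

DFS from Omar (visiting each vertex's neighbors in the order listed); mark gray on enter, black on exit:
Omar gray
  Hana gray
    Cal gray
      Ben gray
      Ben black
      Max gray
        Dee gray
          Dee→Omar: Omar is gray → back edge
First back edge: Dee → Omar.

Dee→Omar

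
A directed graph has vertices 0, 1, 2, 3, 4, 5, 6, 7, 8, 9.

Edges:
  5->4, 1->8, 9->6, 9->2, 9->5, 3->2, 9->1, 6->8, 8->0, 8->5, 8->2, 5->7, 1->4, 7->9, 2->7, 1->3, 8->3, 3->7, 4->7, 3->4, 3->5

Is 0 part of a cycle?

0 lies on a cycle iff there is a path from 0 back to itself.
Exploring from 0, it never reaches itself; equivalently, its strongly connected component is a singleton.

No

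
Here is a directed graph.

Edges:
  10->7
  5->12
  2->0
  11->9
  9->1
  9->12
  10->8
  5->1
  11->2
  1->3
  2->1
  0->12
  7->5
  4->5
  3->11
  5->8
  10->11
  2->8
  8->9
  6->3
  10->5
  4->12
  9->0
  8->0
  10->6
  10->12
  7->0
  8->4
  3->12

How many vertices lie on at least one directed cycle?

8

A vertex is on a directed cycle iff it belongs to a strongly connected component of size ≥ 2 (or has a self-loop).
The vertices on cycles are {1, 2, 3, 4, 5, 8, 9, 11} — 8 in total.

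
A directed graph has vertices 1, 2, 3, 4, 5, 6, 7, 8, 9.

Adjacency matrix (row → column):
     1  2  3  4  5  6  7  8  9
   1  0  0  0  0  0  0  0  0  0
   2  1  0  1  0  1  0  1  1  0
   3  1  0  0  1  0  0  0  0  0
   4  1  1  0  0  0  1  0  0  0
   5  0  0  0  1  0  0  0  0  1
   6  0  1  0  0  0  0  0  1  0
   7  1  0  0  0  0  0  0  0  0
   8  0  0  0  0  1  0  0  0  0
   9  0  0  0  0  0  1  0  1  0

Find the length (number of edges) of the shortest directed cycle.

3

For each vertex v, BFS finds the shortest path from v back to v.
The shortest such closed walk is 3 → 4 → 2 → 3, length 3.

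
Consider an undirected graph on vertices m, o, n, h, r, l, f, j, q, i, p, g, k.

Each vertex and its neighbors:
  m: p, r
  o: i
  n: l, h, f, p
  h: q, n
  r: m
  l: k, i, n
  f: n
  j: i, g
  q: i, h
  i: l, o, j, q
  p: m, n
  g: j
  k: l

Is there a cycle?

DFS, tracking each vertex's parent; an edge to a visited non-parent vertex closes a cycle.
Start from q:
visit q (parent –)
  visit i (parent q)
    visit l (parent i)
      visit k (parent l)
        k–l: parent, skip
      l–i: parent, skip
      visit n (parent l)
        n–l: parent, skip
        visit h (parent n)
          h–q: q visited and ≠ parent → cycle
Cycle: q – i – l – n – h – q.

Yes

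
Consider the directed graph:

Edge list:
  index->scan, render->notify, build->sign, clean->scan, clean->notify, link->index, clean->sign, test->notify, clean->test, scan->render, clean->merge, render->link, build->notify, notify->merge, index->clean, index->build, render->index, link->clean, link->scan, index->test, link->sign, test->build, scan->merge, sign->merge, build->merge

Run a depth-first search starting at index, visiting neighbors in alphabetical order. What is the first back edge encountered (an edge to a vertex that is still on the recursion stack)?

render->index

DFS from index (visiting neighbors in alphabetical order); mark gray on enter, black on exit:
index gray
  build gray
    merge gray
    merge black
    notify gray
      notify→merge: merge black — skip
    notify black
    sign gray
      sign→merge: merge black — skip
    sign black
  build black
  clean gray
    clean→merge: merge black — skip
    clean→notify: notify black — skip
    scan gray
      scan→merge: merge black — skip
      render gray
        render→index: index is gray → back edge
First back edge: render → index.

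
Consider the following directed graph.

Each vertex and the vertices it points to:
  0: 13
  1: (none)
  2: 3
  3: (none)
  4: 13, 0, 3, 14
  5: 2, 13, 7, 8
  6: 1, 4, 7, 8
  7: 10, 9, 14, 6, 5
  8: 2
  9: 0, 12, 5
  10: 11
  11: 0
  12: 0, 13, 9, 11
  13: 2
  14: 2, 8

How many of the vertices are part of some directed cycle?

5

A vertex is on a directed cycle iff it belongs to a strongly connected component of size ≥ 2 (or has a self-loop).
The vertices on cycles are {5, 6, 7, 9, 12} — 5 in total.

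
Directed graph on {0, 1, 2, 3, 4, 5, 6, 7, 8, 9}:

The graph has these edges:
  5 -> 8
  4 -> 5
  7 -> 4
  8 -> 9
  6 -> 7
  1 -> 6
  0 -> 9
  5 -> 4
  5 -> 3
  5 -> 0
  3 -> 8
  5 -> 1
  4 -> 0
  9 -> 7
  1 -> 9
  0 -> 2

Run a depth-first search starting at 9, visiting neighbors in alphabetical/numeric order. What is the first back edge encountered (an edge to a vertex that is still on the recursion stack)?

DFS from 9 (visiting neighbors in alphabetical/numeric order); mark gray on enter, black on exit:
9 gray
  7 gray
    4 gray
      0 gray
        2 gray
        2 black
        0→9: 9 is gray → back edge
First back edge: 0 → 9.

0->9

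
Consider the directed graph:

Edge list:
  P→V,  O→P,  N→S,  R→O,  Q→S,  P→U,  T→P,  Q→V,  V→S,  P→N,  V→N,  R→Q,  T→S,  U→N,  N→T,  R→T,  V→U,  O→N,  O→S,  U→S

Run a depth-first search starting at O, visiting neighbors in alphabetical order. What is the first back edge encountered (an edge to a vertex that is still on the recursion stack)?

DFS from O (visiting neighbors in alphabetical order); mark gray on enter, black on exit:
O gray
  N gray
    S gray
    S black
    T gray
      P gray
        P→N: N is gray → back edge
First back edge: P → N.

P→N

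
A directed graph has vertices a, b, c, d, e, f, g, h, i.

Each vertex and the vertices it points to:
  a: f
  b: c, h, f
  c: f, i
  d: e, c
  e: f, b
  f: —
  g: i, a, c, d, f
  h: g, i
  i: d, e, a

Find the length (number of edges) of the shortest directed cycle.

3

For each vertex v, BFS finds the shortest path from v back to v.
The shortest such closed walk is i → d → c → i, length 3.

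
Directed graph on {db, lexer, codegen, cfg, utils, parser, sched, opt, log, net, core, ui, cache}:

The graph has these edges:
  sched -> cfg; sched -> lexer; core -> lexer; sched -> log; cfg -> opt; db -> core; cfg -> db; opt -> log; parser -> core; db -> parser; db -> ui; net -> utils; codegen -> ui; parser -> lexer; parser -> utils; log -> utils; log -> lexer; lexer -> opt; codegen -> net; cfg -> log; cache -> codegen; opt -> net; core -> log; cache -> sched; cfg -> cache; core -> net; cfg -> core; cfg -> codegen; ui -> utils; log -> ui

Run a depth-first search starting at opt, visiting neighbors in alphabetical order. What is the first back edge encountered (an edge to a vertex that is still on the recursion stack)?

DFS from opt (visiting neighbors in alphabetical order); mark gray on enter, black on exit:
opt gray
  log gray
    lexer gray
      lexer→opt: opt is gray → back edge
First back edge: lexer → opt.

lexer->opt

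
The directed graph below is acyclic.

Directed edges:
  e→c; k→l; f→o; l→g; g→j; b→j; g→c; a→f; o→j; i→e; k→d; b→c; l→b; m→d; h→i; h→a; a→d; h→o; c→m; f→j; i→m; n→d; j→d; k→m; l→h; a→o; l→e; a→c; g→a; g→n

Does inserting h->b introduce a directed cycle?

Adding h→b creates a cycle iff b can already reach h.
Explore from b: no path reaches h. The graph stays acyclic.

No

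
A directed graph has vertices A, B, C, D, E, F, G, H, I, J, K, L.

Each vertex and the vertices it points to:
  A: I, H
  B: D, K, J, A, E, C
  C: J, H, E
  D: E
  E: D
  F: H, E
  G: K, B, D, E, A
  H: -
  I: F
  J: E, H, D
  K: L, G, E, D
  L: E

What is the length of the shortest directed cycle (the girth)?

2

For each vertex v, BFS finds the shortest path from v back to v.
The shortest such closed walk is G → K → G, length 2.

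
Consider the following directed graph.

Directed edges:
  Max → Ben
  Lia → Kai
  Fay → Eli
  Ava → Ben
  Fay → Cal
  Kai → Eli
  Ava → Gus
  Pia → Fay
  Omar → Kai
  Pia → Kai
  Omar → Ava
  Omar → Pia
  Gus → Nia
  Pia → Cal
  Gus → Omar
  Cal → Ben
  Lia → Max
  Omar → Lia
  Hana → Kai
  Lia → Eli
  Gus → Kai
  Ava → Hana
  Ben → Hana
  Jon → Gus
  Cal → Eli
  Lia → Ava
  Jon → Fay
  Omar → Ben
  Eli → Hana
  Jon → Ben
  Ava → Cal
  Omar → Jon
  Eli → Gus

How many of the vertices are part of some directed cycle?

A vertex is on a directed cycle iff it belongs to a strongly connected component of size ≥ 2 (or has a self-loop).
The vertices on cycles are {Ava, Ben, Cal, Eli, Fay, Gus, Jon, Kai, Lia, Max, Pia, Hana, Omar} — 13 in total.

13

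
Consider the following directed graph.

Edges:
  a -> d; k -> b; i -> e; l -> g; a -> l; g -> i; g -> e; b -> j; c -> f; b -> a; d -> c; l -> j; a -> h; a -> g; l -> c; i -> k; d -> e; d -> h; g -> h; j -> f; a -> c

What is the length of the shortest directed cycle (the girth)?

5

For each vertex v, BFS finds the shortest path from v back to v.
The shortest such closed walk is k → b → a → g → i → k, length 5.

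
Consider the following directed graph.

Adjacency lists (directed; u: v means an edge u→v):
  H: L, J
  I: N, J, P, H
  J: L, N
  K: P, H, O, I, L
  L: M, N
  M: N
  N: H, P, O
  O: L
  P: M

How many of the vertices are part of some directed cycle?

7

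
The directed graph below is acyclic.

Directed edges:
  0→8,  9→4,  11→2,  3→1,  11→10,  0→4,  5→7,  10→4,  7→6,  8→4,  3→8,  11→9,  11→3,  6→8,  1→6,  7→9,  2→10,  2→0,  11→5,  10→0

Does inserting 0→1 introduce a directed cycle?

Adding 0→1 creates a cycle iff 1 can already reach 0.
Explore from 1: no path reaches 0. The graph stays acyclic.

No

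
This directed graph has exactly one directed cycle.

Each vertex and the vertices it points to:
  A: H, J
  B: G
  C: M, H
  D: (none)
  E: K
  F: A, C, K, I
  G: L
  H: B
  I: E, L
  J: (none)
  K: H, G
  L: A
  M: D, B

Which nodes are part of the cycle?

A, B, G, H, L

DFS with gray/black marking from A:
A gray
  H gray
    B gray
      G gray
        L gray
          L→A: A is gray → back edge
Back edge closes the cycle A → H → B → G → L → A; its vertices are {A, B, G, H, L}.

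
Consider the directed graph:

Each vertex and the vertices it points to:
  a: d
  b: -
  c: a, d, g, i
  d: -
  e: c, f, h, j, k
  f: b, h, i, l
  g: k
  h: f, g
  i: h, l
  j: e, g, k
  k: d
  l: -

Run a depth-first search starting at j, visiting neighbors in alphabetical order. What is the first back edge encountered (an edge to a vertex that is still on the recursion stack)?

f→h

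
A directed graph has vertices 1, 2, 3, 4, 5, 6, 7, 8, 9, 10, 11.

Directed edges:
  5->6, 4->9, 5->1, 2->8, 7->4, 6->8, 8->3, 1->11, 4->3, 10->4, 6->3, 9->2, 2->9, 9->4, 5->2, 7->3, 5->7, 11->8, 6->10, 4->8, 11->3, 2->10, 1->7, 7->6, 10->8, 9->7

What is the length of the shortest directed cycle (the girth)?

2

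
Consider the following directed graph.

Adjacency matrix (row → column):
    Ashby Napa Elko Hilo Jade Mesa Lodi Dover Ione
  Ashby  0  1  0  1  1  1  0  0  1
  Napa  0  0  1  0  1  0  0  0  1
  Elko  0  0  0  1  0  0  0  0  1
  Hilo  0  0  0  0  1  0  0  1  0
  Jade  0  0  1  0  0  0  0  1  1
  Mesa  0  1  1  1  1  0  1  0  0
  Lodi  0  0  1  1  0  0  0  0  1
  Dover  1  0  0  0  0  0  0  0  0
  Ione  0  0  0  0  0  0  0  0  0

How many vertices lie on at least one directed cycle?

8

A vertex is on a directed cycle iff it belongs to a strongly connected component of size ≥ 2 (or has a self-loop).
The vertices on cycles are {Elko, Hilo, Jade, Lodi, Mesa, Napa, Ashby, Dover} — 8 in total.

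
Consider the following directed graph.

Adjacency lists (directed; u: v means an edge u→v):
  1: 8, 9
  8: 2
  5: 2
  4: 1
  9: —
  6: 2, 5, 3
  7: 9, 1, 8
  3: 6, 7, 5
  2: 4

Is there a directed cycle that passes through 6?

6 is on a cycle iff 6 can reach itself via ≥1 edge.
6 → 3 → 6 — yes.

Yes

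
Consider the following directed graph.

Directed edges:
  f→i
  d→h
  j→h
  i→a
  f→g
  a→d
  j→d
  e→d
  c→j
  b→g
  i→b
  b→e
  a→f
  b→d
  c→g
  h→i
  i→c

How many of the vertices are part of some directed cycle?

9

A vertex is on a directed cycle iff it belongs to a strongly connected component of size ≥ 2 (or has a self-loop).
The vertices on cycles are {a, b, c, d, e, f, h, i, j} — 9 in total.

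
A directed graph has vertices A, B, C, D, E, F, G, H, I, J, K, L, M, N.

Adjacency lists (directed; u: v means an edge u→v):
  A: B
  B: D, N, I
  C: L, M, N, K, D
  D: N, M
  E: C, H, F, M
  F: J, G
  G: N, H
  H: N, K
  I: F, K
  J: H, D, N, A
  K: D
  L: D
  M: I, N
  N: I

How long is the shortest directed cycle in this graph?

For each vertex v, BFS finds the shortest path from v back to v.
The shortest such closed walk is F → G → N → I → F, length 4.

4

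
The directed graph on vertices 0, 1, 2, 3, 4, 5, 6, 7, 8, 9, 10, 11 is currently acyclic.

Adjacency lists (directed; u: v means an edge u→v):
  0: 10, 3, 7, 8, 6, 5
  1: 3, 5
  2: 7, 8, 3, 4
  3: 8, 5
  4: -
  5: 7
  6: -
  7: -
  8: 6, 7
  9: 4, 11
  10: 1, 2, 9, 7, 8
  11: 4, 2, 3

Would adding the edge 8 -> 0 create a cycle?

Adding 8→0 creates a cycle iff 0 can already reach 8.
Path from 0: 0 → 8.
So 0 → … → 8 → 0 is a cycle.

Yes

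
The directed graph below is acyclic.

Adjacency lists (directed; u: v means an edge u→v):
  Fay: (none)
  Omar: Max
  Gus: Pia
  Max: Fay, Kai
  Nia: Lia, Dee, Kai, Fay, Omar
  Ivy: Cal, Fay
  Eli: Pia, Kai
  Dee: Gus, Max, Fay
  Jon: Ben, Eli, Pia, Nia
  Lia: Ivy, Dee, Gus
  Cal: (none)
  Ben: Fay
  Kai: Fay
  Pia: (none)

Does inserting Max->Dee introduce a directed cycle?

Adding Max→Dee creates a cycle iff Dee can already reach Max.
Path from Dee: Dee → Max.
So Dee → … → Max → Dee is a cycle.

Yes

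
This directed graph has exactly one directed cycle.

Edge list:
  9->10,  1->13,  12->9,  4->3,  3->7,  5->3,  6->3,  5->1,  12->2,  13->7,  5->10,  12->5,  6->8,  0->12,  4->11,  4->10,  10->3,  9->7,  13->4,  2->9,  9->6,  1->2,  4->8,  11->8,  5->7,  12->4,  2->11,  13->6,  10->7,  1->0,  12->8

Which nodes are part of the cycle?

0, 1, 5, 12

DFS with gray/black marking from 12:
12 gray
  5 gray
    1 gray
      13 gray
        4 gray
          3 gray
            7 gray
            7 black
          3 black
          8 gray
          8 black
          11 gray
            11→8: 8 black — skip
          11 black
          10 gray
            10→3: 3 black — skip
            10→7: 7 black — skip
          10 black
        4 black
        6 gray
          6→3: 3 black — skip
          6→8: 8 black — skip
        6 black
        13→7: 7 black — skip
      13 black
      2 gray
        2→11: 11 black — skip
        9 gray
          9→10: 10 black — skip
          9→6: 6 black — skip
          9→7: 7 black — skip
        9 black
      2 black
      0 gray
        0→12: 12 is gray → back edge
Back edge closes the cycle 12 → 5 → 1 → 0 → 12; its vertices are {0, 1, 5, 12}.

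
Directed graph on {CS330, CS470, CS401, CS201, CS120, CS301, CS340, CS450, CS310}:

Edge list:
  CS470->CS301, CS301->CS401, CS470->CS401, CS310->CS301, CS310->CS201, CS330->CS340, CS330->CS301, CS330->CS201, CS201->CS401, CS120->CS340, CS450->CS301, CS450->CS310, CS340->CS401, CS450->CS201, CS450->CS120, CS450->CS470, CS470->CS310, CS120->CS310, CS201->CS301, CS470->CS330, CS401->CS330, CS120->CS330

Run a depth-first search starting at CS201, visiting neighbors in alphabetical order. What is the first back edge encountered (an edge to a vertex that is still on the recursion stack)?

CS330->CS201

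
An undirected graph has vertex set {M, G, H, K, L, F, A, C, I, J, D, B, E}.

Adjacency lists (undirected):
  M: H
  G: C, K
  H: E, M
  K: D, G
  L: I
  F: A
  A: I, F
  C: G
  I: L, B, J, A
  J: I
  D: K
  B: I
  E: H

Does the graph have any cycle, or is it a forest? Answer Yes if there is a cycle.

DFS, tracking each vertex's parent; an edge to a visited non-parent vertex closes a cycle.
Start from I:
visit I (parent –)
  visit L (parent I)
    L–I: parent, skip
  visit B (parent I)
    B–I: parent, skip
  visit J (parent I)
    J–I: parent, skip
  visit A (parent I)
    A–I: parent, skip
    visit F (parent A)
      F–A: parent, skip
visit M (parent –)
  visit H (parent M)
    visit E (parent H)
      E–H: parent, skip
    H–M: parent, skip
visit G (parent –)
  visit C (parent G)
    C–G: parent, skip
  visit K (parent G)
    visit D (parent K)
      D–K: parent, skip
    K–G: parent, skip
No non-parent visited neighbor found — the graph is a forest.

No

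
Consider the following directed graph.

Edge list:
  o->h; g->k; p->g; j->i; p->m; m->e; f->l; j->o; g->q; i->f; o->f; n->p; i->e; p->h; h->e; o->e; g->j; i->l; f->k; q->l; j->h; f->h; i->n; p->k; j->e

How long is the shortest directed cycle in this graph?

For each vertex v, BFS finds the shortest path from v back to v.
The shortest such closed walk is g → j → i → n → p → g, length 5.

5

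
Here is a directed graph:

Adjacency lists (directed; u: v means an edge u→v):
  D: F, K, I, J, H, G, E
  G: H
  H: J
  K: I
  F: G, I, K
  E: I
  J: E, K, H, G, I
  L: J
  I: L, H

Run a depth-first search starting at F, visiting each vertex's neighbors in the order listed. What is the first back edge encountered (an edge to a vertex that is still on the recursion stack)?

L→J

DFS from F (visiting each vertex's neighbors in the order listed); mark gray on enter, black on exit:
F gray
  G gray
    H gray
      J gray
        E gray
          I gray
            L gray
              L→J: J is gray → back edge
First back edge: L → J.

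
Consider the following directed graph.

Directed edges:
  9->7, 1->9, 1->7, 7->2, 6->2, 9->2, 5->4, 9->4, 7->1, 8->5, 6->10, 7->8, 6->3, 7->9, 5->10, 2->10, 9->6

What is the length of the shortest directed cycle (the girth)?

2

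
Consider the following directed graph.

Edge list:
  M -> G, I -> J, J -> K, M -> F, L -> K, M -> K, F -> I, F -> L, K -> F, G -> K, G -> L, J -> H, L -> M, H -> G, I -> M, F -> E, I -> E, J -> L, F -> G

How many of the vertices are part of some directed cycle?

8

A vertex is on a directed cycle iff it belongs to a strongly connected component of size ≥ 2 (or has a self-loop).
The vertices on cycles are {F, G, H, I, J, K, L, M} — 8 in total.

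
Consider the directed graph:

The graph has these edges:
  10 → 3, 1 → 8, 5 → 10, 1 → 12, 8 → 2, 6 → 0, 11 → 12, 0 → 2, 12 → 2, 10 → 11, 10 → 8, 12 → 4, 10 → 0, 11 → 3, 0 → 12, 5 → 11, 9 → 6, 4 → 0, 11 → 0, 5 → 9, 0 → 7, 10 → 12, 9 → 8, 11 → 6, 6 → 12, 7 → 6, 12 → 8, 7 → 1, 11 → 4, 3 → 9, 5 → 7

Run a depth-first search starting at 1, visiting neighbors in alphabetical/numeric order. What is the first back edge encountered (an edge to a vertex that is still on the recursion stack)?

7->1

DFS from 1 (visiting neighbors in alphabetical/numeric order); mark gray on enter, black on exit:
1 gray
  8 gray
    2 gray
    2 black
  8 black
  12 gray
    12→2: 2 black — skip
    4 gray
      0 gray
        0→2: 2 black — skip
        7 gray
          7→1: 1 is gray → back edge
First back edge: 7 → 1.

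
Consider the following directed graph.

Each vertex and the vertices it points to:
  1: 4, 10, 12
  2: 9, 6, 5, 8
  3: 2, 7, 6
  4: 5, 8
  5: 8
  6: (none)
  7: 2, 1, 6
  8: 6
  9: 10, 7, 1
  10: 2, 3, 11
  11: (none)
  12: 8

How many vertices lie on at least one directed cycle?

A vertex is on a directed cycle iff it belongs to a strongly connected component of size ≥ 2 (or has a self-loop).
The vertices on cycles are {1, 2, 3, 7, 9, 10} — 6 in total.

6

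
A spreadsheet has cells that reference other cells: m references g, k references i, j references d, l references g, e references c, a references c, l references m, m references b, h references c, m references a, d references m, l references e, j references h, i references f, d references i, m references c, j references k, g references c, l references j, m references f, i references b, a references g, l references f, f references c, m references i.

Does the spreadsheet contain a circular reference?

DFS with white/gray/black marking, starting from i:
i gray
  b gray
  b black
  f gray
    c gray
    c black
  f black
i black
a gray
  a→c: c black — skip
  g gray
    g→c: c black — skip
  g black
a black
d gray
  m gray
    m→b: b black — skip
    m→a: a black — skip
    m→f: f black — skip
    m→c: c black — skip
    m→i: i black — skip
    m→g: g black — skip
  m black
  d→i: i black — skip
d black
e gray
  e→c: c black — skip
e black
h gray
  h→c: c black — skip
h black
j gray
  j→d: d black — skip
  j→h: h black — skip
  k gray
    k→i: i black — skip
  k black
j black
l gray
  l→f: f black — skip
  l→e: e black — skip
  l→j: j black — skip
  l→g: g black — skip
  l→m: m black — skip
l black
Every edge goes to a white or black vertex — no back edge, so the graph is acyclic.

No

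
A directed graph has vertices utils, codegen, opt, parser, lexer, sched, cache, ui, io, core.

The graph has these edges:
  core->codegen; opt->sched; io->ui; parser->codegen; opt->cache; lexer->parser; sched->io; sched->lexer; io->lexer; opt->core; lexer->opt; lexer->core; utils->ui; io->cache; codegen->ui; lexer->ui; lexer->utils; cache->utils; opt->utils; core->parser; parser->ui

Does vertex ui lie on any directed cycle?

No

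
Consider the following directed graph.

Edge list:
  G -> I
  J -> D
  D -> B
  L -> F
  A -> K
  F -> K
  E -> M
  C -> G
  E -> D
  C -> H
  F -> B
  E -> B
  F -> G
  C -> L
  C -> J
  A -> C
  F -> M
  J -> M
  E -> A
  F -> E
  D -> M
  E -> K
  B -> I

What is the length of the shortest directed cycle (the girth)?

For each vertex v, BFS finds the shortest path from v back to v.
The shortest such closed walk is A → C → L → F → E → A, length 5.

5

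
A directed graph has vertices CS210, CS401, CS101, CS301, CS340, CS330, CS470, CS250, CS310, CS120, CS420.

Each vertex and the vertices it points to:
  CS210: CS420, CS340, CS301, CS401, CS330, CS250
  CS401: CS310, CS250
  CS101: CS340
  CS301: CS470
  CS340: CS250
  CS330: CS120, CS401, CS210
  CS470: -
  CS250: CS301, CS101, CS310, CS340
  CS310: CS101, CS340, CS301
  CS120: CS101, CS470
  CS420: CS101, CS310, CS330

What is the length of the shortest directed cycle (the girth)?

For each vertex v, BFS finds the shortest path from v back to v.
The shortest such closed walk is CS330 → CS210 → CS330, length 2.

2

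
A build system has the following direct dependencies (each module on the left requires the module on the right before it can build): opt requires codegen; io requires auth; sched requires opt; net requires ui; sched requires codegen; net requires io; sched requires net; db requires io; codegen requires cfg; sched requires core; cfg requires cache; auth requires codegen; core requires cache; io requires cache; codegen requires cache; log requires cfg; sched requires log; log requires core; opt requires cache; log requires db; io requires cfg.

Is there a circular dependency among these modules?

No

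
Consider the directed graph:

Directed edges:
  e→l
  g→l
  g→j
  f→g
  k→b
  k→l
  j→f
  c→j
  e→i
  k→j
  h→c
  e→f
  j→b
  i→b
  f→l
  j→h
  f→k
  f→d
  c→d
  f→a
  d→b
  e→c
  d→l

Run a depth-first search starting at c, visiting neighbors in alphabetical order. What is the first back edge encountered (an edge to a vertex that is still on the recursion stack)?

g→j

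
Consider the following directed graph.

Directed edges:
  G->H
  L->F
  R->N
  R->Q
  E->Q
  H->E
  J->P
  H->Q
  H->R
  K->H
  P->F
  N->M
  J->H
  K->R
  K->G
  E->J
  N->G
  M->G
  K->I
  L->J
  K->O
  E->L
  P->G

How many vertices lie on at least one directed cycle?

A vertex is on a directed cycle iff it belongs to a strongly connected component of size ≥ 2 (or has a self-loop).
The vertices on cycles are {E, G, H, J, L, M, N, P, R} — 9 in total.

9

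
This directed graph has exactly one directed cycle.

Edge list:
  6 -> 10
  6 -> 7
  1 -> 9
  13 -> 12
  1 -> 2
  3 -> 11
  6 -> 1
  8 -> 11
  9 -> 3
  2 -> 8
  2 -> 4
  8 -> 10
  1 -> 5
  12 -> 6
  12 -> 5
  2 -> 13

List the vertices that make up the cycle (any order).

DFS with gray/black marking from 6:
6 gray
  7 gray
  7 black
  10 gray
  10 black
  1 gray
    5 gray
    5 black
    2 gray
      13 gray
        12 gray
          12→6: 6 is gray → back edge
Back edge closes the cycle 6 → 1 → 2 → 13 → 12 → 6; its vertices are {1, 2, 6, 12, 13}.

1, 2, 6, 12, 13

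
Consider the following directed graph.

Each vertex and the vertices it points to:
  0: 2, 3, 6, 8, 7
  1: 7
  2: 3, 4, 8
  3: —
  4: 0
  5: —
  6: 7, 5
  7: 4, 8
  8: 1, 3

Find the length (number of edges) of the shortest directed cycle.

3

For each vertex v, BFS finds the shortest path from v back to v.
The shortest such closed walk is 0 → 2 → 4 → 0, length 3.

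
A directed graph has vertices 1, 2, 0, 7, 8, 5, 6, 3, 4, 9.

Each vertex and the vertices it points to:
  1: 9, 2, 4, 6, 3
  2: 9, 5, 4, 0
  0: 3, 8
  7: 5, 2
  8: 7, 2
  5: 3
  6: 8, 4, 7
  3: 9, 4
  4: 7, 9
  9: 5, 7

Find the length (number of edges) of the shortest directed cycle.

3

For each vertex v, BFS finds the shortest path from v back to v.
The shortest such closed walk is 2 → 9 → 7 → 2, length 3.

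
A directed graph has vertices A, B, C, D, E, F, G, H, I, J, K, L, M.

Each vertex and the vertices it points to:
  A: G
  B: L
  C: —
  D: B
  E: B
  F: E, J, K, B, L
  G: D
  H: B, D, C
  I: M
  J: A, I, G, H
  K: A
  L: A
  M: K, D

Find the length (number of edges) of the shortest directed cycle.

For each vertex v, BFS finds the shortest path from v back to v.
The shortest such closed walk is A → G → D → B → L → A, length 5.

5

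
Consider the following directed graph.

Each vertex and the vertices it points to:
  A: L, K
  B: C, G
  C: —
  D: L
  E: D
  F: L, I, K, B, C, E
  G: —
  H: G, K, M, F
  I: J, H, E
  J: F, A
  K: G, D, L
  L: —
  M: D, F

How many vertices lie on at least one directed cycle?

A vertex is on a directed cycle iff it belongs to a strongly connected component of size ≥ 2 (or has a self-loop).
The vertices on cycles are {F, H, I, J, M} — 5 in total.

5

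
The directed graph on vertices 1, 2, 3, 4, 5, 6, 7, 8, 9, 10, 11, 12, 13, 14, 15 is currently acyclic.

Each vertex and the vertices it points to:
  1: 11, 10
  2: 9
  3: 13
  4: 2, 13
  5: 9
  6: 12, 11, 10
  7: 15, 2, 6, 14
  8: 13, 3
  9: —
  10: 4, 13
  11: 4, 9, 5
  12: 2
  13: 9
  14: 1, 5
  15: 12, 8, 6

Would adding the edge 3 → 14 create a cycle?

Adding 3→14 creates a cycle iff 14 can already reach 3.
Explore from 14: no path reaches 3. The graph stays acyclic.

No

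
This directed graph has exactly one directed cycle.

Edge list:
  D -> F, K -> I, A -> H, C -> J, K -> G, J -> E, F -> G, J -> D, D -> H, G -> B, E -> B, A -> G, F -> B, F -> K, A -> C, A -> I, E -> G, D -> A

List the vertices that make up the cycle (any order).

DFS with gray/black marking from D:
D gray
  F gray
    G gray
      B gray
      B black
    G black
    K gray
      K→G: G black — skip
      I gray
      I black
    K black
    F→B: B black — skip
  F black
  A gray
    C gray
      J gray
        E gray
          E→G: G black — skip
          E→B: B black — skip
        E black
        J→D: D is gray → back edge
Back edge closes the cycle D → A → C → J → D; its vertices are {A, C, D, J}.

A, C, D, J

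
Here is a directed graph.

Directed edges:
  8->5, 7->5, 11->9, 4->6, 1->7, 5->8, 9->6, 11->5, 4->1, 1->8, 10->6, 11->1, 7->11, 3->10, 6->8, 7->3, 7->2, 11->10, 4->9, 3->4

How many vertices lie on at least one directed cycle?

7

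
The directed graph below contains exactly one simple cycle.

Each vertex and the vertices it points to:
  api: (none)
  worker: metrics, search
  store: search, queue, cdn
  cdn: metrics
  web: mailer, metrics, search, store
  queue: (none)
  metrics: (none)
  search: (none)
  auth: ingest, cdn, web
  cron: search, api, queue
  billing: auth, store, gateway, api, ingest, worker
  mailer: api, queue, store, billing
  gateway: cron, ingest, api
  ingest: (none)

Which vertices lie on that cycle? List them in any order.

web, auth, mailer, billing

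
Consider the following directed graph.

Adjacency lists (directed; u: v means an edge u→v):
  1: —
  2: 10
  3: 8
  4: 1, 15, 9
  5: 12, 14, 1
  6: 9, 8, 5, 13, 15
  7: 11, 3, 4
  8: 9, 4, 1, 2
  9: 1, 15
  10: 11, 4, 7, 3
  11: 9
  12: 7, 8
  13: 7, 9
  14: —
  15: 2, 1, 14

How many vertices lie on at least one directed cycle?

A vertex is on a directed cycle iff it belongs to a strongly connected component of size ≥ 2 (or has a self-loop).
The vertices on cycles are {2, 3, 4, 7, 8, 9, 10, 11, 15} — 9 in total.

9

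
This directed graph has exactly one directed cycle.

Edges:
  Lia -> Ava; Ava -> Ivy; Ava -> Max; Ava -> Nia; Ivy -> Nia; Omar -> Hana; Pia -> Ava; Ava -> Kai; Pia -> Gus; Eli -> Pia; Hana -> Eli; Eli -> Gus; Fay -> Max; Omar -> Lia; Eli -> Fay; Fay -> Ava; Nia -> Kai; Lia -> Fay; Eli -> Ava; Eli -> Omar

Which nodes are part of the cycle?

Eli, Hana, Omar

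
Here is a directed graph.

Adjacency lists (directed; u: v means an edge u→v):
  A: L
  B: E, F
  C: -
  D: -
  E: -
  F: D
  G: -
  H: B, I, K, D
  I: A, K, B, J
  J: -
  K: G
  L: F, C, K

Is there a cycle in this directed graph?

DFS with white/gray/black marking, starting from I:
I gray
  A gray
    L gray
      F gray
        D gray
        D black
      F black
      C gray
      C black
      K gray
        G gray
        G black
      K black
    L black
  A black
  I→K: K black — skip
  B gray
    E gray
    E black
    B→F: F black — skip
  B black
  J gray
  J black
I black
H gray
  H→B: B black — skip
  H→I: I black — skip
  H→K: K black — skip
  H→D: D black — skip
H black
Every edge goes to a white or black vertex — no back edge, so the graph is acyclic.

No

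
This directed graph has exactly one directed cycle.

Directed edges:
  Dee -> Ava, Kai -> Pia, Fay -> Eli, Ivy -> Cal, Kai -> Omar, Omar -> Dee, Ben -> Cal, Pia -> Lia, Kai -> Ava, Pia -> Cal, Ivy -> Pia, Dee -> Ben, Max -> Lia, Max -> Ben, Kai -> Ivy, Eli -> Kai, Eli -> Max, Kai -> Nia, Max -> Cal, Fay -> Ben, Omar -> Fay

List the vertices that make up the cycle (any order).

DFS with gray/black marking from Eli:
Eli gray
  Max gray
    Ben gray
      Cal gray
      Cal black
    Ben black
    Max→Cal: Cal black — skip
    Lia gray
    Lia black
  Max black
  Kai gray
    Pia gray
      Pia→Cal: Cal black — skip
      Pia→Lia: Lia black — skip
    Pia black
    Omar gray
      Fay gray
        Fay→Eli: Eli is gray → back edge
Back edge closes the cycle Eli → Kai → Omar → Fay → Eli; its vertices are {Eli, Fay, Kai, Omar}.

Eli, Fay, Kai, Omar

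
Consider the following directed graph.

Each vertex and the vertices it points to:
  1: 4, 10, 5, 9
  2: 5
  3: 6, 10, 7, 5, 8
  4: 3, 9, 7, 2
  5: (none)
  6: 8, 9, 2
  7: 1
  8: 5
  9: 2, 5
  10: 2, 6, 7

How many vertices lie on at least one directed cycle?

5

A vertex is on a directed cycle iff it belongs to a strongly connected component of size ≥ 2 (or has a self-loop).
The vertices on cycles are {1, 3, 4, 7, 10} — 5 in total.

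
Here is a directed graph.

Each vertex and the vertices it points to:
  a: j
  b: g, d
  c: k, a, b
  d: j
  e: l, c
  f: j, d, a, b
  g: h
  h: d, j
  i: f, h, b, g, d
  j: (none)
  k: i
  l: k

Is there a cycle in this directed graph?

DFS with white/gray/black marking, starting from d:
d gray
  j gray
  j black
d black
a gray
  a→j: j black — skip
a black
b gray
  g gray
    h gray
      h→d: d black — skip
      h→j: j black — skip
    h black
  g black
  b→d: d black — skip
b black
c gray
  k gray
    i gray
      f gray
        f→j: j black — skip
        f→d: d black — skip
        f→a: a black — skip
        f→b: b black — skip
      f black
      i→h: h black — skip
      i→b: b black — skip
      i→g: g black — skip
      i→d: d black — skip
    i black
  k black
  c→a: a black — skip
  c→b: b black — skip
c black
e gray
  l gray
    l→k: k black — skip
  l black
  e→c: c black — skip
e black
Every edge goes to a white or black vertex — no back edge, so the graph is acyclic.

No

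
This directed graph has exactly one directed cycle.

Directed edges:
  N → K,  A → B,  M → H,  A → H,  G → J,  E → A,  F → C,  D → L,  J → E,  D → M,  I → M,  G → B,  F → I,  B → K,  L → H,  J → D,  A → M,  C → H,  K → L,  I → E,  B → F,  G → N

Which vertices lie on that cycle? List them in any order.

DFS with gray/black marking from E:
E gray
  A gray
    M gray
      H gray
      H black
    M black
    A→H: H black — skip
    B gray
      F gray
        I gray
          I→M: M black — skip
          I→E: E is gray → back edge
Back edge closes the cycle E → A → B → F → I → E; its vertices are {A, B, E, F, I}.

A, B, E, F, I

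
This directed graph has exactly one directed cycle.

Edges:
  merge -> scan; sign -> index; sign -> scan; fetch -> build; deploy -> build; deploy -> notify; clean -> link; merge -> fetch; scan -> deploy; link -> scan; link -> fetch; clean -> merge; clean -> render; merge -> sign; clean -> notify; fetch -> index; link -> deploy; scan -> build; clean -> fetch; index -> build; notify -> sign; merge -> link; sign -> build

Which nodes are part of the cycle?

scan, sign, deploy, notify

DFS with gray/black marking from notify:
notify gray
  sign gray
    index gray
      build gray
      build black
    index black
    sign→build: build black — skip
    scan gray
      deploy gray
        deploy→build: build black — skip
        deploy→notify: notify is gray → back edge
Back edge closes the cycle notify → sign → scan → deploy → notify; its vertices are {scan, sign, deploy, notify}.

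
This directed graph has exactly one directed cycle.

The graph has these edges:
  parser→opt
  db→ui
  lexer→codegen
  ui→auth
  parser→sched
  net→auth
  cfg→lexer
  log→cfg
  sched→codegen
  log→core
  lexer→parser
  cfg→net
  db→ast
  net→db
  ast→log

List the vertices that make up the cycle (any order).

db, ast, cfg, log, net

DFS with gray/black marking from log:
log gray
  cfg gray
    net gray
      auth gray
      auth black
      db gray
        ast gray
          ast→log: log is gray → back edge
Back edge closes the cycle log → cfg → net → db → ast → log; its vertices are {db, ast, cfg, log, net}.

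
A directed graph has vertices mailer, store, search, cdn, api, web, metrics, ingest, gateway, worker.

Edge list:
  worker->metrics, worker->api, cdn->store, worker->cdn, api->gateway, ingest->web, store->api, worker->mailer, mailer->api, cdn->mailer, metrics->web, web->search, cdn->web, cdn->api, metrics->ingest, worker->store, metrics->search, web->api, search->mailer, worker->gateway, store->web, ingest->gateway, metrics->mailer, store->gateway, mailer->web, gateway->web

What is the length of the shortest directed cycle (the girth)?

3

For each vertex v, BFS finds the shortest path from v back to v.
The shortest such closed walk is search → mailer → web → search, length 3.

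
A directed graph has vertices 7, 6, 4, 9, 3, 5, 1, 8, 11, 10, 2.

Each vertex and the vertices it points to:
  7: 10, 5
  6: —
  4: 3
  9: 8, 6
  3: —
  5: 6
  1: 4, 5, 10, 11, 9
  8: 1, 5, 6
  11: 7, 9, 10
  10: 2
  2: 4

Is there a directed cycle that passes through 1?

1 is on a cycle iff 1 can reach itself via ≥1 edge.
1 → 9 → 8 → 1 — yes.

Yes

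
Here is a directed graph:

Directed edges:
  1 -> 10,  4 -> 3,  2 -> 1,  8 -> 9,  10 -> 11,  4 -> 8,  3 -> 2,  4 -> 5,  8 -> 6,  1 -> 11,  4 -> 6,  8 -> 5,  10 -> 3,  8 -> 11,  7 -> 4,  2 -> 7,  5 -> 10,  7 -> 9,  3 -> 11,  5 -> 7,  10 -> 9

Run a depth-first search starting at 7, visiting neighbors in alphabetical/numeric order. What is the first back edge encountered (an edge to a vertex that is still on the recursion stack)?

10->3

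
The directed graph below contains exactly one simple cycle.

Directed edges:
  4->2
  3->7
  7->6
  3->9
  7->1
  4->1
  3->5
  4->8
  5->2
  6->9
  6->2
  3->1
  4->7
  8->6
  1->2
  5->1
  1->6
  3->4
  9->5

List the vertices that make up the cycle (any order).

1, 5, 6, 9

DFS with gray/black marking from 9:
9 gray
  5 gray
    2 gray
    2 black
    1 gray
      6 gray
        6→9: 9 is gray → back edge
Back edge closes the cycle 9 → 5 → 1 → 6 → 9; its vertices are {1, 5, 6, 9}.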